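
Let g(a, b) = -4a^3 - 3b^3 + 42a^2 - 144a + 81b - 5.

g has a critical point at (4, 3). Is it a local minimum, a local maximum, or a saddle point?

local maximum

The mixed partial ∂²g/∂a∂b is 0, so the Hessian at any point is diag(g_aa, g_bb) = diag(12(-2a + 7), -18b).
At (4, 3): H = diag(-12, -54).
Both eigenvalues are negative, so H is negative definite: a local maximum.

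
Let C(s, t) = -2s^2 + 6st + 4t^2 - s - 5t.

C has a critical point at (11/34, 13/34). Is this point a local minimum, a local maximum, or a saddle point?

The Hessian of C is constant: H = [[-4, 6], [6, 8]].
det(H) = (-4)·8 − 6² = -68.
Since det(H) < 0, H is indefinite and the critical point is a saddle point.

saddle point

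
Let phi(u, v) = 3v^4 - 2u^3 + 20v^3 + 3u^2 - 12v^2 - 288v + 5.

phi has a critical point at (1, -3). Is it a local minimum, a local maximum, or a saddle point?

The mixed partial ∂²phi/∂u∂v is 0, so the Hessian at any point is diag(phi_uu, phi_vv) = diag(6(-2u + 1), 12(3v^2 + 10v - 2)).
At (1, -3): H = diag(-6, -60).
Both eigenvalues are negative, so H is negative definite: a local maximum.

local maximum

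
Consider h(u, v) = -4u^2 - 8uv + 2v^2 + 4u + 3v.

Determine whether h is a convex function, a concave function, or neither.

h is quadratic, so its Hessian is the constant matrix H = [[-8, -8], [-8, 4]].
det(H) = -96, tr(H) = -4.
det(H) < 0, so H is indefinite: neither convex nor concave.

neither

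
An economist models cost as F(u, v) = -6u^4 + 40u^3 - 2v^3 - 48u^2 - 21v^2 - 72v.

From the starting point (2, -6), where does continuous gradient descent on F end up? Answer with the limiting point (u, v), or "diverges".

F is separable, so gradient descent decouples: u follows -∂F/∂u, v follows -∂F/∂v.
∂F/∂u = -24u(u - 4)(u - 1); at u=2 this is 96, so u decreases.
∂F/∂v = -6(v + 3)(v + 4); at v=-6 this is -36, so v increases.
u converges to its nearest critical value 1 (a local min of the u-part); v converges to -4. The iterate converges to (1, -4).

(1, -4)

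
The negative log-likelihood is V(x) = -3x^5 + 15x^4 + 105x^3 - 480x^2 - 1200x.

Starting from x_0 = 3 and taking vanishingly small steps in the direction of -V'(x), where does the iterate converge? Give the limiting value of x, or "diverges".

4

V'(x) = -15(x - 5)(x - 4)(x + 1)(x + 4), so V'(3) = -840.
Gradient descent moves in the -V' direction, i.e. x is increasing.
The nearest critical point in that direction is x = 4, where V'' = 600 > 0 (a local minimum). The iterate converges there.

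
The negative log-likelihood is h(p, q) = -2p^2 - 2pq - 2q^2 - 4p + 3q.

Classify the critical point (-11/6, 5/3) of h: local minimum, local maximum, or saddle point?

local maximum

The Hessian of h is constant: H = [[-4, -2], [-2, -4]].
det(H) = (-4)·(-4) − (-2)² = 12.
det(H) > 0 and tr(H) = -8 < 0, so H is negative definite and the point is a local maximum.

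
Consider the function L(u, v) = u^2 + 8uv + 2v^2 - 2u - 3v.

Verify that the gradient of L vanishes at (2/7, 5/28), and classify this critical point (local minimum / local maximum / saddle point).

saddle point

∇L = (2u + 8v - 2, 8u + 4v - 3); substituting (2/7, 5/28) gives ∇L = (0, 0), so (2/7, 5/28) is indeed a critical point.
The Hessian of L is constant: H = [[2, 8], [8, 4]].
det(H) = 2·4 − 8² = -56.
Since det(H) < 0, H is indefinite and the critical point is a saddle point.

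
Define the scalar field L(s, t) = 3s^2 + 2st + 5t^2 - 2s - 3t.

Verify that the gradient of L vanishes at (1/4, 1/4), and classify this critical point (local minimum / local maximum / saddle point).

∇L = (6s + 2t - 2, 2s + 10t - 3); substituting (1/4, 1/4) gives ∇L = (0, 0), so (1/4, 1/4) is indeed a critical point.
The Hessian of L is constant: H = [[6, 2], [2, 10]].
det(H) = 6·10 − 2² = 56.
det(H) > 0 and tr(H) = 16 > 0, so H is positive definite and the point is a local minimum.

local minimum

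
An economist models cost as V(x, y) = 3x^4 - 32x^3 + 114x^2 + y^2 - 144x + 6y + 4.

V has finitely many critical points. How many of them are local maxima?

V separates as a function of x plus a function of y, so ∇V=0 decouples.
∂V/∂x = 12(x - 4)(x - 3)(x - 1) = 0 at x ∈ {1, 3, 4}; ∂V/∂y = 2(y + 3) = 0 at y ∈ {-3}.
The Hessian is diagonal: diag(V_xx, V_yy). Second derivatives: V_xx(1)=72, V_xx(3)=-24, V_xx(4)=36; V_yy(-3)=2.
Local maxima occur where both diagonal entries negative: none. Count: 0.

0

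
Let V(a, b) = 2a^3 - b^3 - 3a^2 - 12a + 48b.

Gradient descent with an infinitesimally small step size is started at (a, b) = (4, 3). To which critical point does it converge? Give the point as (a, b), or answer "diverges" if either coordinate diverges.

V is separable, so gradient descent decouples: a follows -∂V/∂a, b follows -∂V/∂b.
∂V/∂a = 6(a - 2)(a + 1); at a=4 this is 60, so a decreases.
∂V/∂b = -3(b - 4)(b + 4); at b=3 this is 21, so b decreases.
a converges to its nearest critical value 2 (a local min of the a-part); b converges to -4. The iterate converges to (2, -4).

(2, -4)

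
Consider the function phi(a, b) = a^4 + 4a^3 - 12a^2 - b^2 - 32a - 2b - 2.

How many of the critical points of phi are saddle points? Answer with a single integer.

2

phi separates as a function of a plus a function of b, so ∇phi=0 decouples.
∂phi/∂a = 4(a - 2)(a + 1)(a + 4) = 0 at a ∈ {-4, -1, 2}; ∂phi/∂b = -2(b + 1) = 0 at b ∈ {-1}.
The Hessian is diagonal: diag(phi_aa, phi_bb). Second derivatives: phi_aa(-4)=72, phi_aa(-1)=-36, phi_aa(2)=72; phi_bb(-1)=-2.
Saddle points occur where the two diagonal entries have opposite signs: (-4, -1), (2, -1). Count: 2.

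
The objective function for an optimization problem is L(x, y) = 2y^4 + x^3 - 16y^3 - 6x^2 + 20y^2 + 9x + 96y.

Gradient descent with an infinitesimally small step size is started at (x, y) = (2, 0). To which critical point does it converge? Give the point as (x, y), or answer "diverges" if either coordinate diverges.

(3, -1)

L is separable, so gradient descent decouples: x follows -∂L/∂x, y follows -∂L/∂y.
∂L/∂x = 3(x - 3)(x - 1); at x=2 this is -3, so x increases.
∂L/∂y = 8(y - 4)(y - 3)(y + 1); at y=0 this is 96, so y decreases.
x converges to its nearest critical value 3 (a local min of the x-part); y converges to -1. The iterate converges to (3, -1).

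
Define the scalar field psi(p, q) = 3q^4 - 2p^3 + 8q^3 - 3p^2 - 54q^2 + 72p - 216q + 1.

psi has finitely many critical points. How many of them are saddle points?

psi separates as a function of p plus a function of q, so ∇psi=0 decouples.
∂psi/∂p = -6(p - 3)(p + 4) = 0 at p ∈ {-4, 3}; ∂psi/∂q = 12(q - 3)(q + 2)(q + 3) = 0 at q ∈ {-3, -2, 3}.
The Hessian is diagonal: diag(psi_pp, psi_qq). Second derivatives: psi_pp(-4)=42, psi_pp(3)=-42; psi_qq(-3)=72, psi_qq(-2)=-60, psi_qq(3)=360.
Saddle points occur where the two diagonal entries have opposite signs: (-4, -2), (3, -3), (3, 3). Count: 3.

3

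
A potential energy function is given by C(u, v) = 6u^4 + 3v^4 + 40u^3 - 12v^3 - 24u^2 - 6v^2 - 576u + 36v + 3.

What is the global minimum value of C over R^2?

C(u,v) separates as P(u) + Q(v) + 3, so its minimum is min P + min Q + 3.
P'(u) = 24(u - 2)(u + 3)(u + 4) vanishes at u ∈ {-4, -3, 2}; Q'(v) = 12(v - 3)(v - 1)(v + 1) vanishes at v ∈ {-1, 1, 3}.
Local minima of P (where P''>0): P(-4)=896, P(2)=-832. Local minima of Q: Q(-1)=-27, Q(3)=-27.
So the global minimum of C is P(2) + Q(-1) + 3 = -832 − 27 + 3 = -856, attained at (2, -1).

-856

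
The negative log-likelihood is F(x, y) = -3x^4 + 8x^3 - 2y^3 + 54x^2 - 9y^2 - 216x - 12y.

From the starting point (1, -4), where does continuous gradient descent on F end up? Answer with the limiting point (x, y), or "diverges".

(2, -2)

F is separable, so gradient descent decouples: x follows -∂F/∂x, y follows -∂F/∂y.
∂F/∂x = -12(x - 3)(x - 2)(x + 3); at x=1 this is -96, so x increases.
∂F/∂y = -6(y + 1)(y + 2); at y=-4 this is -36, so y increases.
x converges to its nearest critical value 2 (a local min of the x-part); y converges to -2. The iterate converges to (2, -2).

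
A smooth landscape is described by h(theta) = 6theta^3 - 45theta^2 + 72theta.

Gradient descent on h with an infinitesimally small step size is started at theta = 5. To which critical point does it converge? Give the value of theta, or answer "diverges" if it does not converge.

4

h'(theta) = 18(theta - 4)(theta - 1), so h'(5) = 72.
Gradient descent moves in the -h' direction, i.e. theta is decreasing.
The nearest critical point in that direction is theta = 4, where h'' = 54 > 0 (a local minimum). The iterate converges there.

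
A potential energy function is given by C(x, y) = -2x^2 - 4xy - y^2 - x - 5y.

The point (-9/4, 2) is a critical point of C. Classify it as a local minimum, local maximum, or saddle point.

saddle point

The Hessian of C is constant: H = [[-4, -4], [-4, -2]].
det(H) = (-4)·(-2) − (-4)² = -8.
Since det(H) < 0, H is indefinite and the critical point is a saddle point.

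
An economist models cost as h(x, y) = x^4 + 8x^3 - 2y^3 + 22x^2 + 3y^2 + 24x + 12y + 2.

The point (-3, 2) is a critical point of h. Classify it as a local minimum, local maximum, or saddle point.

saddle point

The mixed partial ∂²h/∂x∂y is 0, so the Hessian at any point is diag(h_xx, h_yy) = diag(4(3x^2 + 12x + 11), 6(-2y + 1)).
At (-3, 2): H = diag(8, -18).
The eigenvalues have opposite signs, so H is indefinite: a saddle point.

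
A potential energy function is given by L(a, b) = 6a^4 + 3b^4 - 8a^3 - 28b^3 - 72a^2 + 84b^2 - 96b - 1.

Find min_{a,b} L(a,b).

-443

L(a,b) separates as P(a) + Q(b) − 1, so its minimum is min P + min Q − 1.
P'(a) = 24a(a - 3)(a + 2) vanishes at a ∈ {-2, 0, 3}; Q'(b) = 12(b - 4)(b - 2)(b - 1) vanishes at b ∈ {1, 2, 4}.
Local minima of P (where P''>0): P(-2)=-128, P(3)=-378. Local minima of Q: Q(1)=-37, Q(4)=-64.
So the global minimum of L is P(3) + Q(4) − 1 = -378 − 64 − 1 = -443, attained at (3, 4).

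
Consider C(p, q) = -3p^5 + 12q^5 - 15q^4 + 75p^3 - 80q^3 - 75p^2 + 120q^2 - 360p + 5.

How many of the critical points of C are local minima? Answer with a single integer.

C separates as a function of p plus a function of q, so ∇C=0 decouples.
∂C/∂p = -15(p - 3)(p - 2)(p + 1)(p + 4) = 0 at p ∈ {-4, -1, 2, 3}; ∂C/∂q = 60q(q - 2)(q - 1)(q + 2) = 0 at q ∈ {-2, 0, 1, 2}.
The Hessian is diagonal: diag(C_pp, C_qq). Second derivatives: C_pp(-4)=1890, C_pp(-1)=-540, C_pp(2)=270, C_pp(3)=-420; C_qq(-2)=-1440, C_qq(0)=240, C_qq(1)=-180, C_qq(2)=480.
Local minima occur where both diagonal entries positive: (-4, 0), (-4, 2), (2, 0), (2, 2). Count: 4.

4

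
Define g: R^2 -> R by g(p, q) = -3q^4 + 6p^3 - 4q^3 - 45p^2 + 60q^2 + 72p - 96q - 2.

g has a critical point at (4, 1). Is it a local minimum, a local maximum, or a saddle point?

local minimum

The mixed partial ∂²g/∂p∂q is 0, so the Hessian at any point is diag(g_pp, g_qq) = diag(18(2p - 5), 12(-3q^2 - 2q + 10)).
At (4, 1): H = diag(54, 60).
Both eigenvalues are positive, so H is positive definite: a local minimum.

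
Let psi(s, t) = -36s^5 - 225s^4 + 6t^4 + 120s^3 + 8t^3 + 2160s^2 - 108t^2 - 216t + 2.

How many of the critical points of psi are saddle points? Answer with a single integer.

psi separates as a function of s plus a function of t, so ∇psi=0 decouples.
∂psi/∂s = -180s(s - 2)(s + 3)(s + 4) = 0 at s ∈ {-4, -3, 0, 2}; ∂psi/∂t = 24(t - 3)(t + 1)(t + 3) = 0 at t ∈ {-3, -1, 3}.
The Hessian is diagonal: diag(psi_ss, psi_tt). Second derivatives: psi_ss(-4)=4320, psi_ss(-3)=-2700, psi_ss(0)=4320, psi_ss(2)=-10800; psi_tt(-3)=288, psi_tt(-1)=-192, psi_tt(3)=576.
Saddle points occur where the two diagonal entries have opposite signs: (-4, -1), (-3, -3), (-3, 3), (0, -1), (2, -3), (2, 3). Count: 6.

6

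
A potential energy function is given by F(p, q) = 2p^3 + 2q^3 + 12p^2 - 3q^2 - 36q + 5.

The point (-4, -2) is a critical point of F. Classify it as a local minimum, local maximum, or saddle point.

local maximum

The mixed partial ∂²F/∂p∂q is 0, so the Hessian at any point is diag(F_pp, F_qq) = diag(12(p + 2), 6(2q - 1)).
At (-4, -2): H = diag(-24, -30).
Both eigenvalues are negative, so H is negative definite: a local maximum.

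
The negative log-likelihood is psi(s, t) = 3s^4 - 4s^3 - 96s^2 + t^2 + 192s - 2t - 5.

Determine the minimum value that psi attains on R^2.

-1286

psi(s,t) separates as P(s) + Q(t) − 5, so its minimum is min P + min Q − 5.
P'(s) = 12(s - 4)(s - 1)(s + 4) vanishes at s ∈ {-4, 1, 4}; Q'(t) = 2(t - 1) vanishes at t ∈ {1}.
Local minima of P (where P''>0): P(-4)=-1280, P(4)=-256. Local minima of Q: Q(1)=-1.
So the global minimum of psi is P(-4) + Q(1) − 5 = -1280 − 1 − 5 = -1286, attained at (-4, 1).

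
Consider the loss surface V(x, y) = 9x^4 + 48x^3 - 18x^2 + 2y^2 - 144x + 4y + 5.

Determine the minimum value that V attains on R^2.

V(x,y) separates as P(x) + Q(y) + 5, so its minimum is min P + min Q + 5.
P'(x) = 36(x - 1)(x + 1)(x + 4) vanishes at x ∈ {-4, -1, 1}; Q'(y) = 4y + 4 vanishes at y ∈ {-1}.
Local minima of P (where P''>0): P(-4)=-480, P(1)=-105. Local minima of Q: Q(-1)=-2.
So the global minimum of V is P(-4) + Q(-1) + 5 = -480 − 2 + 5 = -477, attained at (-4, -1).

-477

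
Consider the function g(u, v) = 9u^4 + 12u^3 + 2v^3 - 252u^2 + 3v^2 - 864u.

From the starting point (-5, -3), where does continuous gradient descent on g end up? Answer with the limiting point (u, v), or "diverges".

g is separable, so gradient descent decouples: u follows -∂g/∂u, v follows -∂g/∂v.
∂g/∂u = 36(u - 4)(u + 2)(u + 3); at u=-5 this is -1944, so u increases.
∂g/∂v = 6v(v + 1); at v=-3 this is 36, so v decreases.
The v-coordinate has no critical point in that direction and runs off to infinity.

diverges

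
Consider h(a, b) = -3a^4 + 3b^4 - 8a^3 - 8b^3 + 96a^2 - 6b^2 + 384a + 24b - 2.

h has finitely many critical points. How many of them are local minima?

h separates as a function of a plus a function of b, so ∇h=0 decouples.
∂h/∂a = -12(a - 4)(a + 2)(a + 4) = 0 at a ∈ {-4, -2, 4}; ∂h/∂b = 12(b - 2)(b - 1)(b + 1) = 0 at b ∈ {-1, 1, 2}.
The Hessian is diagonal: diag(h_aa, h_bb). Second derivatives: h_aa(-4)=-192, h_aa(-2)=144, h_aa(4)=-576; h_bb(-1)=72, h_bb(1)=-24, h_bb(2)=36.
Local minima occur where both diagonal entries positive: (-2, -1), (-2, 2). Count: 2.

2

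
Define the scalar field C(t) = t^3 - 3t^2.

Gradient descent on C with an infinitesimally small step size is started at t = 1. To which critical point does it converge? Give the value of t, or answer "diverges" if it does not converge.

C'(t) = 3t(t - 2), so C'(1) = -3.
Gradient descent moves in the -C' direction, i.e. t is increasing.
The nearest critical point in that direction is t = 2, where C'' = 6 > 0 (a local minimum). The iterate converges there.

2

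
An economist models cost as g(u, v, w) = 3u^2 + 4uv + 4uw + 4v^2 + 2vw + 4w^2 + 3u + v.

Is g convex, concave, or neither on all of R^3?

g is quadratic, so its Hessian is the constant matrix H = [[6, 4, 4], [4, 8, 2], [4, 2, 8]].
Leading principal minors: 6, 32, 168.
All positive ⇒ H ≻ 0 ⇒ convex.

convex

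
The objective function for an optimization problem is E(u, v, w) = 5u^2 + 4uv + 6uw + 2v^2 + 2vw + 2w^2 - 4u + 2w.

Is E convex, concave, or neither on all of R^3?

convex

E is quadratic, so its Hessian is the constant matrix H = [[10, 4, 6], [4, 4, 2], [6, 2, 4]].
Leading principal minors: 10, 24, 8.
All positive ⇒ H ≻ 0 ⇒ convex.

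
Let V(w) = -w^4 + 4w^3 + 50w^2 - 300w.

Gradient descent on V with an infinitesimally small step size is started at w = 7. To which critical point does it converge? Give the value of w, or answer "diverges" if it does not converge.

V'(w) = -4(w - 5)(w - 3)(w + 5), so V'(7) = -384.
Gradient descent moves in the -V' direction, i.e. w is increasing.
There is no critical point above w=7, and V' keeps the same sign, so the iterate runs off to +∞.

diverges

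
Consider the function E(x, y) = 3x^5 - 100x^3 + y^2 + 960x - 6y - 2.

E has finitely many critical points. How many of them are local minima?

2

E separates as a function of x plus a function of y, so ∇E=0 decouples.
∂E/∂x = 15(x - 4)(x - 2)(x + 2)(x + 4) = 0 at x ∈ {-4, -2, 2, 4}; ∂E/∂y = 2(y - 3) = 0 at y ∈ {3}.
The Hessian is diagonal: diag(E_xx, E_yy). Second derivatives: E_xx(-4)=-1440, E_xx(-2)=720, E_xx(2)=-720, E_xx(4)=1440; E_yy(3)=2.
Local minima occur where both diagonal entries positive: (-2, 3), (4, 3). Count: 2.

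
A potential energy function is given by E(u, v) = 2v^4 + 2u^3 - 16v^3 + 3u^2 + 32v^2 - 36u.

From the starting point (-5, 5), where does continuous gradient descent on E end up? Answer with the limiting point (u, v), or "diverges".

diverges

E is separable, so gradient descent decouples: u follows -∂E/∂u, v follows -∂E/∂v.
∂E/∂u = 6(u - 2)(u + 3); at u=-5 this is 84, so u decreases.
∂E/∂v = 8v(v - 4)(v - 2); at v=5 this is 120, so v decreases.
The u-coordinate has no critical point in that direction and runs off to infinity.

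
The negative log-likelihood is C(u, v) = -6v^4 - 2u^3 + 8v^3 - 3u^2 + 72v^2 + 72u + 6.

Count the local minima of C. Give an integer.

C separates as a function of u plus a function of v, so ∇C=0 decouples.
∂C/∂u = -6(u - 3)(u + 4) = 0 at u ∈ {-4, 3}; ∂C/∂v = -24v(v - 3)(v + 2) = 0 at v ∈ {-2, 0, 3}.
The Hessian is diagonal: diag(C_uu, C_vv). Second derivatives: C_uu(-4)=42, C_uu(3)=-42; C_vv(-2)=-240, C_vv(0)=144, C_vv(3)=-360.
Local minima occur where both diagonal entries positive: (-4, 0). Count: 1.

1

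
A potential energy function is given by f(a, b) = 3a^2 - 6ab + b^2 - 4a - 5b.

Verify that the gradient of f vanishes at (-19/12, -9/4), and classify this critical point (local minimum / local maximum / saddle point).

∇f = (6a - 6b - 4, -6a + 2b - 5); substituting (-19/12, -9/4) gives ∇f = (0, 0), so (-19/12, -9/4) is indeed a critical point.
The Hessian of f is constant: H = [[6, -6], [-6, 2]].
det(H) = 6·2 − (-6)² = -24.
Since det(H) < 0, H is indefinite and the critical point is a saddle point.

saddle point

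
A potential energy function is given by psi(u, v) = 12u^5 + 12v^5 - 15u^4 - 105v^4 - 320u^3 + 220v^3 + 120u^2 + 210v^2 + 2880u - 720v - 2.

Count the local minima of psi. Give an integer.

4

psi separates as a function of u plus a function of v, so ∇psi=0 decouples.
∂psi/∂u = 60(u - 4)(u - 2)(u + 2)(u + 3) = 0 at u ∈ {-3, -2, 2, 4}; ∂psi/∂v = 60(v - 4)(v - 3)(v - 1)(v + 1) = 0 at v ∈ {-1, 1, 3, 4}.
The Hessian is diagonal: diag(psi_uu, psi_vv). Second derivatives: psi_uu(-3)=-2100, psi_uu(-2)=1440, psi_uu(2)=-2400, psi_uu(4)=5040; psi_vv(-1)=-2400, psi_vv(1)=720, psi_vv(3)=-480, psi_vv(4)=900.
Local minima occur where both diagonal entries positive: (-2, 1), (-2, 4), (4, 1), (4, 4). Count: 4.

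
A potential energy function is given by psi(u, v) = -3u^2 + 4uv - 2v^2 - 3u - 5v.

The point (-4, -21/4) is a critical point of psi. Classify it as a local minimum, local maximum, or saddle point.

local maximum

The Hessian of psi is constant: H = [[-6, 4], [4, -4]].
det(H) = (-6)·(-4) − 4² = 8.
det(H) > 0 and tr(H) = -10 < 0, so H is negative definite and the point is a local maximum.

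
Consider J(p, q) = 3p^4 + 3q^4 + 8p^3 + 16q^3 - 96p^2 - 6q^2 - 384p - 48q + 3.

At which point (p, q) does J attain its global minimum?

(4, -4)

J(p,q) separates as A(p) + B(q) + 3, so its minimum is min A + min B + 3.
A'(p) = 12(p - 4)(p + 2)(p + 4) vanishes at p ∈ {-4, -2, 4}; B'(q) = 12(q - 1)(q + 1)(q + 4) vanishes at q ∈ {-4, -1, 1}.
Local minima of A (where A''>0): A(-4)=256, A(4)=-1792. Local minima of B: B(-4)=-160, B(1)=-35.
So the global minimum of J is A(4) + B(-4) + 3 = -1792 − 160 + 3 = -1949, attained at (4, -4).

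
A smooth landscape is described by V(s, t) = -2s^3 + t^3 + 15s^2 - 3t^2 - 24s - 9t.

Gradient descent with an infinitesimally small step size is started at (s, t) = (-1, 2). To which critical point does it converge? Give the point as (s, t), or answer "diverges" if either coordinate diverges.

(1, 3)

V is separable, so gradient descent decouples: s follows -∂V/∂s, t follows -∂V/∂t.
∂V/∂s = -6(s - 4)(s - 1); at s=-1 this is -60, so s increases.
∂V/∂t = 3(t - 3)(t + 1); at t=2 this is -9, so t increases.
s converges to its nearest critical value 1 (a local min of the s-part); t converges to 3. The iterate converges to (1, 3).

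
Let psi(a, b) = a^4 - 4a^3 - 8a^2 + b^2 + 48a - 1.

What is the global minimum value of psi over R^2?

psi(a,b) separates as P(a) + Q(b) − 1, so its minimum is min P + min Q − 1.
P'(a) = 4(a - 3)(a - 2)(a + 2) vanishes at a ∈ {-2, 2, 3}; Q'(b) = 2b vanishes at b ∈ {0}.
Local minima of P (where P''>0): P(-2)=-80, P(3)=45. Local minima of Q: Q(0)=0.
So the global minimum of psi is P(-2) + Q(0) − 1 = -80 + 0 − 1 = -81, attained at (-2, 0).

-81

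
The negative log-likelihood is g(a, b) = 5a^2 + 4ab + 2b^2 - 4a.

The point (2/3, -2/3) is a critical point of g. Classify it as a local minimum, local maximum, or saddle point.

The Hessian of g is constant: H = [[10, 4], [4, 4]].
det(H) = 10·4 − 4² = 24.
det(H) > 0 and tr(H) = 14 > 0, so H is positive definite and the point is a local minimum.

local minimum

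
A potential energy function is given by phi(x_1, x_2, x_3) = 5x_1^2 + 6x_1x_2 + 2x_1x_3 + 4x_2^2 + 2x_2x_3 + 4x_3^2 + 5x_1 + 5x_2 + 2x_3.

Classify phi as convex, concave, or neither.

convex

phi is quadratic, so its Hessian is the constant matrix H = [[10, 6, 2], [6, 8, 2], [2, 2, 8]].
Leading principal minors: 10, 44, 328.
All positive ⇒ H ≻ 0 ⇒ convex.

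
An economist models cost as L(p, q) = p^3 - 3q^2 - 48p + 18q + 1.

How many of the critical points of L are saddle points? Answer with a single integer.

L separates as a function of p plus a function of q, so ∇L=0 decouples.
∂L/∂p = 3(p - 4)(p + 4) = 0 at p ∈ {-4, 4}; ∂L/∂q = -6(q - 3) = 0 at q ∈ {3}.
The Hessian is diagonal: diag(L_pp, L_qq). Second derivatives: L_pp(-4)=-24, L_pp(4)=24; L_qq(3)=-6.
Saddle points occur where the two diagonal entries have opposite signs: (4, 3). Count: 1.

1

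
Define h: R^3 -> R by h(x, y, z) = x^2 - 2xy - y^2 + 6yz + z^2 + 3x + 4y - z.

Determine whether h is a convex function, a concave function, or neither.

neither

h is quadratic, so its Hessian is the constant matrix H = [[2, -2, 0], [-2, -2, 6], [0, 6, 2]].
Leading principal minors: 2, -8, -88.
Neither pattern holds ⇒ H is indefinite ⇒ neither convex nor concave.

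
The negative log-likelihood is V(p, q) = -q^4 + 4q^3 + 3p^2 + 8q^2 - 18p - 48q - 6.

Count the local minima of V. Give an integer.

1

V separates as a function of p plus a function of q, so ∇V=0 decouples.
∂V/∂p = 6(p - 3) = 0 at p ∈ {3}; ∂V/∂q = -4(q - 3)(q - 2)(q + 2) = 0 at q ∈ {-2, 2, 3}.
The Hessian is diagonal: diag(V_pp, V_qq). Second derivatives: V_pp(3)=6; V_qq(-2)=-80, V_qq(2)=16, V_qq(3)=-20.
Local minima occur where both diagonal entries positive: (3, 2). Count: 1.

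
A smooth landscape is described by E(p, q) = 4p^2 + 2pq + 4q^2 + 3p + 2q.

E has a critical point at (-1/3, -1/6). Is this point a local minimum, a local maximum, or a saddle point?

The Hessian of E is constant: H = [[8, 2], [2, 8]].
det(H) = 8·8 − 2² = 60.
det(H) > 0 and tr(H) = 16 > 0, so H is positive definite and the point is a local minimum.

local minimum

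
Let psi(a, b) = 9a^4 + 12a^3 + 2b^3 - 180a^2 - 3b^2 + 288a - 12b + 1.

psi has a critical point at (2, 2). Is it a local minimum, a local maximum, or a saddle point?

local minimum

The mixed partial ∂²psi/∂a∂b is 0, so the Hessian at any point is diag(psi_aa, psi_bb) = diag(36(3a^2 + 2a - 10), 6(2b - 1)).
At (2, 2): H = diag(216, 18).
Both eigenvalues are positive, so H is positive definite: a local minimum.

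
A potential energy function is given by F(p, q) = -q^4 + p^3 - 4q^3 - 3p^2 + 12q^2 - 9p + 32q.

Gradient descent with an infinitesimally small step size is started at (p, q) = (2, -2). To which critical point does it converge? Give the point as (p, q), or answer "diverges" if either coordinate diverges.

F is separable, so gradient descent decouples: p follows -∂F/∂p, q follows -∂F/∂q.
∂F/∂p = 3(p - 3)(p + 1); at p=2 this is -9, so p increases.
∂F/∂q = -4(q - 2)(q + 1)(q + 4); at q=-2 this is -32, so q increases.
p converges to its nearest critical value 3 (a local min of the p-part); q converges to -1. The iterate converges to (3, -1).

(3, -1)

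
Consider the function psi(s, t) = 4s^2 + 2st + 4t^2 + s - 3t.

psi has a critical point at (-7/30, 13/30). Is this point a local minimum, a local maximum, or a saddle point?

The Hessian of psi is constant: H = [[8, 2], [2, 8]].
det(H) = 8·8 − 2² = 60.
det(H) > 0 and tr(H) = 16 > 0, so H is positive definite and the point is a local minimum.

local minimum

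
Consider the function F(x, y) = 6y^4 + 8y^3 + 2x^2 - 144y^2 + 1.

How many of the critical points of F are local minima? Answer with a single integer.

2

F separates as a function of x plus a function of y, so ∇F=0 decouples.
∂F/∂x = 4x = 0 at x ∈ {0}; ∂F/∂y = 24y(y - 3)(y + 4) = 0 at y ∈ {-4, 0, 3}.
The Hessian is diagonal: diag(F_xx, F_yy). Second derivatives: F_xx(0)=4; F_yy(-4)=672, F_yy(0)=-288, F_yy(3)=504.
Local minima occur where both diagonal entries positive: (0, -4), (0, 3). Count: 2.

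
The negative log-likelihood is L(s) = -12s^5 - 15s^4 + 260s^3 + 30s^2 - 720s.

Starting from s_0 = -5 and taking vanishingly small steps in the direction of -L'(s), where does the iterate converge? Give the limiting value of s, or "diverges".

-4

L'(s) = -60(s - 3)(s - 1)(s + 1)(s + 4), so L'(-5) = -11520.
Gradient descent moves in the -L' direction, i.e. s is increasing.
The nearest critical point in that direction is s = -4, where L'' = 6300 > 0 (a local minimum). The iterate converges there.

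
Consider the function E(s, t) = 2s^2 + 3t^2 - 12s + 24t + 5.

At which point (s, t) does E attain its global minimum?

E(s,t) separates as P(s) + Q(t) + 5, so its minimum is min P + min Q + 5.
P'(s) = 4s - 12 vanishes at s ∈ {3}; Q'(t) = 6(t + 4) vanishes at t ∈ {-4}.
Local minima of P (where P''>0): P(3)=-18. Local minima of Q: Q(-4)=-48.
So the global minimum of E is P(3) + Q(-4) + 5 = -18 − 48 + 5 = -61, attained at (3, -4).

(3, -4)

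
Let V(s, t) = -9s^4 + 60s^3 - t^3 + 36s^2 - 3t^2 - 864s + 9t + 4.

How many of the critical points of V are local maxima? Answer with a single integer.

2

V separates as a function of s plus a function of t, so ∇V=0 decouples.
∂V/∂s = -36(s - 4)(s - 3)(s + 2) = 0 at s ∈ {-2, 3, 4}; ∂V/∂t = -3(t - 1)(t + 3) = 0 at t ∈ {-3, 1}.
The Hessian is diagonal: diag(V_ss, V_tt). Second derivatives: V_ss(-2)=-1080, V_ss(3)=180, V_ss(4)=-216; V_tt(-3)=12, V_tt(1)=-12.
Local maxima occur where both diagonal entries negative: (-2, 1), (4, 1). Count: 2.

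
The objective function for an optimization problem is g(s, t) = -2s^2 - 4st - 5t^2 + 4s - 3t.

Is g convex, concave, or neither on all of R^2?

g is quadratic, so its Hessian is the constant matrix H = [[-4, -4], [-4, -10]].
det(H) = 24, tr(H) = -14.
det(H) > 0 and tr(H) < 0, so H is negative definite everywhere: concave.

concave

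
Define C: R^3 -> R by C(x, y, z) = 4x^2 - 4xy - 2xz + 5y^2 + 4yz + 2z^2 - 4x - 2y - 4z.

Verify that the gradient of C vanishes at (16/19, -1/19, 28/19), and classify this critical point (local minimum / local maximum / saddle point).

local minimum

∇C = (8x - 4y - 2z - 4, -4x + 10y + 4z - 2, -2x + 4y + 4z - 4); substituting (16/19, -1/19, 28/19) gives ∇C = (0, 0, 0), so (16/19, -1/19, 28/19) is indeed a critical point.
The Hessian is constant: H = [[8, -4, -2], [-4, 10, 4], [-2, 4, 4]].
Leading principal minors: Δ₁ = 8, Δ₂ = 64, Δ₃ = 152.
All leading minors are positive, so H is positive definite: a local minimum.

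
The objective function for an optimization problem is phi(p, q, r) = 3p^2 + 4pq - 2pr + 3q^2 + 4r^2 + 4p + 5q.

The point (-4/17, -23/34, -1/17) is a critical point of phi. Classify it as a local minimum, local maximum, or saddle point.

The Hessian is constant: H = [[6, 4, -2], [4, 6, 0], [-2, 0, 8]].
Leading principal minors: Δ₁ = 6, Δ₂ = 20, Δ₃ = 136.
All leading minors are positive, so H is positive definite: a local minimum.

local minimum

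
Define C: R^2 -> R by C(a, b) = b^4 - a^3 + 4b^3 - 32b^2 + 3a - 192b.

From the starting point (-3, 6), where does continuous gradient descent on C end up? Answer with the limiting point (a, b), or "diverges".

(-1, 4)

C is separable, so gradient descent decouples: a follows -∂C/∂a, b follows -∂C/∂b.
∂C/∂a = -3(a - 1)(a + 1); at a=-3 this is -24, so a increases.
∂C/∂b = 4(b - 4)(b + 3)(b + 4); at b=6 this is 720, so b decreases.
a converges to its nearest critical value -1 (a local min of the a-part); b converges to 4. The iterate converges to (-1, 4).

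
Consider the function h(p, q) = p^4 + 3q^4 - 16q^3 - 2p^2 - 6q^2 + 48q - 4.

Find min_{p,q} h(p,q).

h(p,q) separates as A(p) + B(q) − 4, so its minimum is min A + min B − 4.
A'(p) = 4p(p - 1)(p + 1) vanishes at p ∈ {-1, 0, 1}; B'(q) = 12(q - 4)(q - 1)(q + 1) vanishes at q ∈ {-1, 1, 4}.
Local minima of A (where A''>0): A(-1)=-1, A(1)=-1. Local minima of B: B(-1)=-35, B(4)=-160.
So the global minimum of h is A(-1) + B(4) − 4 = -1 − 160 − 4 = -165, attained at (-1, 4).

-165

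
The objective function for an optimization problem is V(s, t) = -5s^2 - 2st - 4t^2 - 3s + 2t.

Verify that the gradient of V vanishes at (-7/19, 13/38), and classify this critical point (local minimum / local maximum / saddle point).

∇V = (-10s - 2t - 3, -2s - 8t + 2); substituting (-7/19, 13/38) gives ∇V = (0, 0), so (-7/19, 13/38) is indeed a critical point.
The Hessian of V is constant: H = [[-10, -2], [-2, -8]].
det(H) = (-10)·(-8) − (-2)² = 76.
det(H) > 0 and tr(H) = -18 < 0, so H is negative definite and the point is a local maximum.

local maximum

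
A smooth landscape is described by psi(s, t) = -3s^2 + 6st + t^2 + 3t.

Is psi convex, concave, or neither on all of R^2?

psi is quadratic, so its Hessian is the constant matrix H = [[-6, 6], [6, 2]].
det(H) = -48, tr(H) = -4.
det(H) < 0, so H is indefinite: neither convex nor concave.

neither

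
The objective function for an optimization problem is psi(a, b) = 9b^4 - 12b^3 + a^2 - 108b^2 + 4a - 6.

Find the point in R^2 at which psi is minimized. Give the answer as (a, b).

(-2, 3)

psi(a,b) separates as P(a) + Q(b) − 6, so its minimum is min P + min Q − 6.
P'(a) = 2a + 4 vanishes at a ∈ {-2}; Q'(b) = 36b(b - 3)(b + 2) vanishes at b ∈ {-2, 0, 3}.
Local minima of P (where P''>0): P(-2)=-4. Local minima of Q: Q(-2)=-192, Q(3)=-567.
So the global minimum of psi is P(-2) + Q(3) − 6 = -4 − 567 − 6 = -577, attained at (-2, 3).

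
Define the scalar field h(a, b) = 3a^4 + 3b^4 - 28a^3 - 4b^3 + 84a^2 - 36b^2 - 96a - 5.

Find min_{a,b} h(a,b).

h(a,b) separates as P(a) + Q(b) − 5, so its minimum is min P + min Q − 5.
P'(a) = 12(a - 4)(a - 2)(a - 1) vanishes at a ∈ {1, 2, 4}; Q'(b) = 12b(b - 3)(b + 2) vanishes at b ∈ {-2, 0, 3}.
Local minima of P (where P''>0): P(1)=-37, P(4)=-64. Local minima of Q: Q(-2)=-64, Q(3)=-189.
So the global minimum of h is P(4) + Q(3) − 5 = -64 − 189 − 5 = -258, attained at (4, 3).

-258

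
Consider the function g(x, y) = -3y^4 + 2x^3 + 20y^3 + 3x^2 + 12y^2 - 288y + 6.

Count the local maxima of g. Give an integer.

g separates as a function of x plus a function of y, so ∇g=0 decouples.
∂g/∂x = 6x(x + 1) = 0 at x ∈ {-1, 0}; ∂g/∂y = -12(y - 4)(y - 3)(y + 2) = 0 at y ∈ {-2, 3, 4}.
The Hessian is diagonal: diag(g_xx, g_yy). Second derivatives: g_xx(-1)=-6, g_xx(0)=6; g_yy(-2)=-360, g_yy(3)=60, g_yy(4)=-72.
Local maxima occur where both diagonal entries negative: (-1, -2), (-1, 4). Count: 2.

2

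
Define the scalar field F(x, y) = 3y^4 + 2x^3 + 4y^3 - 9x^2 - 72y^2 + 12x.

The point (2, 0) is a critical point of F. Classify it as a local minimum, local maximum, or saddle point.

saddle point

The mixed partial ∂²F/∂x∂y is 0, so the Hessian at any point is diag(F_xx, F_yy) = diag(6(2x - 3), 12(3y^2 + 2y - 12)).
At (2, 0): H = diag(6, -144).
The eigenvalues have opposite signs, so H is indefinite: a saddle point.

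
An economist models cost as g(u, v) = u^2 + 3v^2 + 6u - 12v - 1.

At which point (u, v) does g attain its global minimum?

g(u,v) separates as P(u) + Q(v) − 1, so its minimum is min P + min Q − 1.
P'(u) = 2u + 6 vanishes at u ∈ {-3}; Q'(v) = 6v - 12 vanishes at v ∈ {2}.
Local minima of P (where P''>0): P(-3)=-9. Local minima of Q: Q(2)=-12.
So the global minimum of g is P(-3) + Q(2) − 1 = -9 − 12 − 1 = -22, attained at (-3, 2).

(-3, 2)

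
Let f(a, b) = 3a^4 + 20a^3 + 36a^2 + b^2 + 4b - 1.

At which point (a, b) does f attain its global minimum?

f(a,b) separates as P(a) + Q(b) − 1, so its minimum is min P + min Q − 1.
P'(a) = 12a(a + 2)(a + 3) vanishes at a ∈ {-3, -2, 0}; Q'(b) = 2b + 4 vanishes at b ∈ {-2}.
Local minima of P (where P''>0): P(-3)=27, P(0)=0. Local minima of Q: Q(-2)=-4.
So the global minimum of f is P(0) + Q(-2) − 1 = 0 − 4 − 1 = -5, attained at (0, -2).

(0, -2)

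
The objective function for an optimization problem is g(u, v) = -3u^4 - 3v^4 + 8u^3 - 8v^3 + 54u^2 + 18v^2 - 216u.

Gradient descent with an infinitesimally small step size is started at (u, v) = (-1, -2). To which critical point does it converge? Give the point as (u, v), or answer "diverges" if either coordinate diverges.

g is separable, so gradient descent decouples: u follows -∂g/∂u, v follows -∂g/∂v.
∂g/∂u = -12(u - 3)(u - 2)(u + 3); at u=-1 this is -288, so u increases.
∂g/∂v = -12v(v - 1)(v + 3); at v=-2 this is -72, so v increases.
u converges to its nearest critical value 2 (a local min of the u-part); v converges to 0. The iterate converges to (2, 0).

(2, 0)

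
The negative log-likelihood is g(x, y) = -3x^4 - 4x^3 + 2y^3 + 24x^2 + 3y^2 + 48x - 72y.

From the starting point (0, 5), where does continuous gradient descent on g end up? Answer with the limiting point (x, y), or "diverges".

(-1, 3)

g is separable, so gradient descent decouples: x follows -∂g/∂x, y follows -∂g/∂y.
∂g/∂x = -12(x - 2)(x + 1)(x + 2); at x=0 this is 48, so x decreases.
∂g/∂y = 6(y - 3)(y + 4); at y=5 this is 108, so y decreases.
x converges to its nearest critical value -1 (a local min of the x-part); y converges to 3. The iterate converges to (-1, 3).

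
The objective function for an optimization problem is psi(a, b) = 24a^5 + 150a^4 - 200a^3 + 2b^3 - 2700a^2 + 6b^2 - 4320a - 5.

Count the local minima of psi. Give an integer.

2

psi separates as a function of a plus a function of b, so ∇psi=0 decouples.
∂psi/∂a = 120(a - 3)(a + 1)(a + 3)(a + 4) = 0 at a ∈ {-4, -3, -1, 3}; ∂psi/∂b = 6b(b + 2) = 0 at b ∈ {-2, 0}.
The Hessian is diagonal: diag(psi_aa, psi_bb). Second derivatives: psi_aa(-4)=-2520, psi_aa(-3)=1440, psi_aa(-1)=-2880, psi_aa(3)=20160; psi_bb(-2)=-12, psi_bb(0)=12.
Local minima occur where both diagonal entries positive: (-3, 0), (3, 0). Count: 2.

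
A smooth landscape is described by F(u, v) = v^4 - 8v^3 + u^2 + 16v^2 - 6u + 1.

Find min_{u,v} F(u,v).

-8

F(u,v) separates as P(u) + Q(v) + 1, so its minimum is min P + min Q + 1.
P'(u) = 2u - 6 vanishes at u ∈ {3}; Q'(v) = 4v(v - 4)(v - 2) vanishes at v ∈ {0, 2, 4}.
Local minima of P (where P''>0): P(3)=-9. Local minima of Q: Q(0)=0, Q(4)=0.
So the global minimum of F is P(3) + Q(0) + 1 = -9 + 0 + 1 = -8, attained at (3, 0).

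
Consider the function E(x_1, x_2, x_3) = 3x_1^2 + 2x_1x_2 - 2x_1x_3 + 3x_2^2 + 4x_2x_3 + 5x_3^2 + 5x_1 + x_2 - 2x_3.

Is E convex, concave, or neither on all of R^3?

convex

E is quadratic, so its Hessian is the constant matrix H = [[6, 2, -2], [2, 6, 4], [-2, 4, 10]].
Leading principal minors: 6, 32, 168.
All positive ⇒ H ≻ 0 ⇒ convex.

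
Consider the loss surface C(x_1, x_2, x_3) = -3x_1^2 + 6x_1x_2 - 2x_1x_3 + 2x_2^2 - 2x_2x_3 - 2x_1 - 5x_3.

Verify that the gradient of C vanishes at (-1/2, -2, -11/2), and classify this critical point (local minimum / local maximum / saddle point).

∇C = (-6x_1 + 6x_2 - 2x_3 - 2, 6x_1 + 4x_2 - 2x_3, -2x_1 - 2x_2 - 5); substituting (-1/2, -2, -11/2) gives ∇C = (0, 0, 0), so (-1/2, -2, -11/2) is indeed a critical point.
The Hessian is constant: H = [[-6, 6, -2], [6, 4, -2], [-2, -2, 0]].
Leading principal minors: Δ₁ = -6, Δ₂ = -60, Δ₃ = 56.
The minors fit neither the all-positive nor the alternating-sign pattern, so H is indefinite: a saddle point.

saddle point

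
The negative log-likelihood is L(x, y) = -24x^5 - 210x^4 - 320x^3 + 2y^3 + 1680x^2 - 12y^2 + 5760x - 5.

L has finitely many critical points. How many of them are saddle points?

4

L separates as a function of x plus a function of y, so ∇L=0 decouples.
∂L/∂x = -120(x - 2)(x + 2)(x + 3)(x + 4) = 0 at x ∈ {-4, -3, -2, 2}; ∂L/∂y = 6y(y - 4) = 0 at y ∈ {0, 4}.
The Hessian is diagonal: diag(L_xx, L_yy). Second derivatives: L_xx(-4)=1440, L_xx(-3)=-600, L_xx(-2)=960, L_xx(2)=-14400; L_yy(0)=-24, L_yy(4)=24.
Saddle points occur where the two diagonal entries have opposite signs: (-4, 0), (-3, 4), (-2, 0), (2, 4). Count: 4.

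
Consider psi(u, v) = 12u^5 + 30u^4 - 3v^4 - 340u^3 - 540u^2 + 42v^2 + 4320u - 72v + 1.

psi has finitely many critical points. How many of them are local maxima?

4

psi separates as a function of u plus a function of v, so ∇psi=0 decouples.
∂psi/∂u = 60(u - 3)(u - 2)(u + 3)(u + 4) = 0 at u ∈ {-4, -3, 2, 3}; ∂psi/∂v = -12(v - 2)(v - 1)(v + 3) = 0 at v ∈ {-3, 1, 2}.
The Hessian is diagonal: diag(psi_uu, psi_vv). Second derivatives: psi_uu(-4)=-2520, psi_uu(-3)=1800, psi_uu(2)=-1800, psi_uu(3)=2520; psi_vv(-3)=-240, psi_vv(1)=48, psi_vv(2)=-60.
Local maxima occur where both diagonal entries negative: (-4, -3), (-4, 2), (2, -3), (2, 2). Count: 4.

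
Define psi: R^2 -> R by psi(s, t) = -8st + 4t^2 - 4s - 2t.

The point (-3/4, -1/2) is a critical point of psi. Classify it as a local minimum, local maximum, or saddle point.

saddle point

The Hessian of psi is constant: H = [[0, -8], [-8, 8]].
det(H) = 0·8 − (-8)² = -64.
Since det(H) < 0, H is indefinite and the critical point is a saddle point.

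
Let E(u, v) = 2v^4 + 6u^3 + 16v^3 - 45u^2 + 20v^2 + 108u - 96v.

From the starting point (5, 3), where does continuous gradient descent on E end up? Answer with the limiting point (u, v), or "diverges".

(3, 1)

E is separable, so gradient descent decouples: u follows -∂E/∂u, v follows -∂E/∂v.
∂E/∂u = 18(u - 3)(u - 2); at u=5 this is 108, so u decreases.
∂E/∂v = 8(v - 1)(v + 3)(v + 4); at v=3 this is 672, so v decreases.
u converges to its nearest critical value 3 (a local min of the u-part); v converges to 1. The iterate converges to (3, 1).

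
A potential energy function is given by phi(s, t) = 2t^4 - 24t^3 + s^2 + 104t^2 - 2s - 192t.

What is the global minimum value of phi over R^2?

phi(s,t) separates as P(s) + Q(t), so its minimum is min P + min Q.
P'(s) = 2s - 2 vanishes at s ∈ {1}; Q'(t) = 8(t - 4)(t - 3)(t - 2) vanishes at t ∈ {2, 3, 4}.
Local minima of P (where P''>0): P(1)=-1. Local minima of Q: Q(2)=-128, Q(4)=-128.
So the global minimum of phi is P(1) + Q(2) = -1 − 128 = -129, attained at (1, 2).

-129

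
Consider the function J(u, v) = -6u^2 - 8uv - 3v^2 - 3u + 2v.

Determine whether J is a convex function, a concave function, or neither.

concave

J is quadratic, so its Hessian is the constant matrix H = [[-12, -8], [-8, -6]].
det(H) = 8, tr(H) = -18.
det(H) > 0 and tr(H) < 0, so H is negative definite everywhere: concave.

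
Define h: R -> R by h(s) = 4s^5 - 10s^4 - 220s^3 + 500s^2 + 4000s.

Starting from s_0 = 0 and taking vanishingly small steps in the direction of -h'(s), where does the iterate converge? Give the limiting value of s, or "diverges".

-2

h'(s) = 20(s - 5)(s - 4)(s + 2)(s + 5), so h'(0) = 4000.
Gradient descent moves in the -h' direction, i.e. s is decreasing.
The nearest critical point in that direction is s = -2, where h'' = 2520 > 0 (a local minimum). The iterate converges there.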